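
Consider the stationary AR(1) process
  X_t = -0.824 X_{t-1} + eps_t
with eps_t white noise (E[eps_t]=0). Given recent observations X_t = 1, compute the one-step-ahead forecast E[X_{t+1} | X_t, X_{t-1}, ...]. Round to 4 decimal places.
E[X_{t+1} \mid \mathcal F_t] = -0.8240

For an AR(p) model X_t = c + sum_i phi_i X_{t-i} + eps_t, the
one-step-ahead conditional mean is
  E[X_{t+1} | X_t, ...] = c + sum_i phi_i X_{t+1-i}.
Substitute known values:
  E[X_{t+1} | ...] = (-0.824) * (1)
                   = -0.8240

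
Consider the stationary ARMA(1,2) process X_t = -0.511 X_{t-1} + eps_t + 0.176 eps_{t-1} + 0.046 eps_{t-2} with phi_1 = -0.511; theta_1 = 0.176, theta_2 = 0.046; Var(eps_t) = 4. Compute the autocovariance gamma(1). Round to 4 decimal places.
\gamma(1) = -1.7615

Multiply the model equation by X_{t-k} and take expectations. With theta_0 = psi_0 = 1 and psi_j the MA(infinity) weights, this gives
  gamma(k) - sum_i phi_i gamma(k-i) = c_k,
  c_k = sigma^2 * sum_{j=k..q} theta_j psi_{j-k}   (c_k = 0 for k > q),
using gamma(-m) = gamma(m).
psi-weights needed (psi_j = theta_j + sum_i phi_i psi_{j-i}):
  psi_1 = theta_1 + phi_1 = 0.176 + (-0.511) = -0.335
  psi_2 = theta_2 + phi_1 psi_1 = 0.046 + (-0.511)(-0.335) = 0.217185
Right-hand sides:
  c_0 = sigma^2 (1 + theta_1 psi_1 + theta_2 psi_2) = 4 * (1 + (0.176)(-0.335) + (0.046)(0.217185)) = 4 * 0.951031 = 3.804122
  c_1 = sigma^2 (theta_1 + theta_2 psi_1) = 4 * (0.176 + (0.046)(-0.335)) = 0.64236
  c_2 = sigma^2 theta_2 = 4 * (0.046) = 0.184
Equations for k = 0 and k = 1 (AR order 1):
  gamma(0) = phi_1 gamma(1) + c_0
  gamma(1) = phi_1 gamma(0) + c_1
Substituting the second into the first: gamma(0) (1 - phi_1^2) = c_0 + phi_1 c_1, so
  gamma(0) = (c_0 + phi_1 c_1) / (1 - phi_1^2) = (3.804122 + (-0.511)(0.64236)) / (1 - (-0.511)^2) = 3.475876 / 0.738879 = 4.704256.
  gamma(1) = phi_1 gamma(0) + c_1 = (-0.511)(4.704256) + (0.64236) = -1.761515.
Therefore gamma(1) = -1.7615 (to 4 decimal places).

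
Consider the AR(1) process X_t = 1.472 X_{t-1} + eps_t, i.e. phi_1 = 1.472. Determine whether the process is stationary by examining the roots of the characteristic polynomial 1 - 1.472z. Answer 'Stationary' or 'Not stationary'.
\text{Not stationary}

The AR(p) characteristic polynomial is P(z) = 1 - 1.472z.
Stationarity requires all roots to lie outside the unit circle, i.e. |z| > 1 for every root.
This is linear in z: 1 + (-1.472) z = 0  =>  z = -1/(-1.472) = 0.679348,  |z| = 0.679348.
Moduli of all roots: 0.6793.
All moduli strictly greater than 1? No.
Verdict: Not stationary.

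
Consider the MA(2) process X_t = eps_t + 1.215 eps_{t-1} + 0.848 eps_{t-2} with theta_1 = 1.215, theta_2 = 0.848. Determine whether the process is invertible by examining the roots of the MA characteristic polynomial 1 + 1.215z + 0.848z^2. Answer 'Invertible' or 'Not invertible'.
\text{Invertible}

The MA(q) characteristic polynomial is P(z) = 1 + 1.215z + 0.848z^2.
Invertibility requires all roots to lie outside the unit circle, i.e. |z| > 1 for every root.
Set 1 + (1.215) z + (0.848) z^2 = 0, i.e. a z^2 + b z + c = 0 with a = 0.848, b = 1.215, c = 1.
Discriminant D = b^2 - 4ac = (1.215)^2 - 4*(0.848)*1 = 1.476225 - (3.392) = -1.915775.
D < 0, so the roots are the complex-conjugate pair z = (-b +/- i sqrt(-D)) / (2a) = -0.7164 +/- 0.8161i.
For a conjugate pair |z|^2 = z * conj(z) = (product of roots) = c/a = 1/(0.848) = 1.179245, so |z| = sqrt(1.179245) = 1.0859 for both roots.
Moduli of all roots: 1.0859, 1.0859.
All moduli strictly greater than 1? Yes.
Verdict: Invertible.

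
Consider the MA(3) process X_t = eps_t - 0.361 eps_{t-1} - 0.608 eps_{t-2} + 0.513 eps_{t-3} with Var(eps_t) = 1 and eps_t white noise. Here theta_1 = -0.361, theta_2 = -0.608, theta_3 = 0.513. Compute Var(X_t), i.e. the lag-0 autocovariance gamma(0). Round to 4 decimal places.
\gamma(0) = 1.7632

For an MA(q) process X_t = eps_t + sum_i theta_i eps_{t-i} with
Var(eps_t) = sigma^2, the variance is
  gamma(0) = sigma^2 * (1 + sum_i theta_i^2).
  sum_i theta_i^2 = (-0.361)^2 + (-0.608)^2 + (0.513)^2 = 0.130321 + 0.369664 + 0.263169 = 0.763154.
  gamma(0) = 1 * (1 + 0.763154) = 1 * 1.763154 = 1.763154, which rounds to 1.7632.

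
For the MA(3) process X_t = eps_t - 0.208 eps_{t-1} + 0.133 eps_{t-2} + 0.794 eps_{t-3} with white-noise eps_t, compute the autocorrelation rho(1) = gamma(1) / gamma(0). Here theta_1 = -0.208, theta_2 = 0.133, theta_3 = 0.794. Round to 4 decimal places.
\rho(1) = -0.0769

For an MA(q) process with theta_0 = 1, the autocovariance is
  gamma(k) = sigma^2 * sum_{i=0..q-k} theta_i * theta_{i+k},
and rho(k) = gamma(k) / gamma(0). Sigma^2 cancels.
  numerator   = (1)*(-0.208) + (-0.208)*(0.133) + (0.133)*(0.794) = -0.130062.
  denominator = (1)^2 + (-0.208)^2 + (0.133)^2 + (0.794)^2 = 1.691389.
  rho(1) = -0.130062 / 1.691389 = -0.0769.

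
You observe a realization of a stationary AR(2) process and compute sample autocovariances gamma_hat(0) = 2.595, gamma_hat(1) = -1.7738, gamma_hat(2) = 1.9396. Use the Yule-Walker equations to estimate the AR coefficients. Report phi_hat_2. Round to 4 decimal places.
\hat\phi_{2} = 0.5259

The Yule-Walker equations for an AR(p) process read, in matrix form,
  Gamma_p phi = r_p,   with   (Gamma_p)_{ij} = gamma(|i - j|),
                       (r_p)_i = gamma(i),   i,j = 1..p.
Substitute the sample gammas (Toeplitz matrix and right-hand side of size 2):
  Gamma_p = [[2.595, -1.7738], [-1.7738, 2.595]]
  r_p     = [-1.7738, 1.9396]
Written out:
  2.595 phi_1 - 1.7738 phi_2 = -1.7738
  -1.7738 phi_1 + 2.595 phi_2 = 1.9396
Solve by Cramer's rule:
  det = gamma(0)^2 - gamma(1)^2 = (2.595)^2 - (-1.7738)^2 = 6.734025 - 3.14636644 = 3.58765856
  phi_hat_1 = [gamma(1) gamma(0) - gamma(1) gamma(2)] / det = [(-1.7738)(2.595) - (-1.7738)(1.9396)] / 3.58765856 = -1.16254852 / 3.58765856 = -0.324
  phi_hat_2 = [gamma(0) gamma(2) - gamma(1)^2] / det = [(2.595)(1.9396) - (-1.7738)^2] / 3.58765856 = 1.88689556 / 3.58765856 = 0.5259
So phi_hat = [-0.3240, 0.5259].
Therefore phi_hat_2 = 0.5259.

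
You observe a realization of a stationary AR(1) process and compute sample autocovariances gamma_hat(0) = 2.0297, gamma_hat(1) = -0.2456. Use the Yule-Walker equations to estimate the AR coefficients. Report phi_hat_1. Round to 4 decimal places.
\hat\phi_{1} = -0.1210

The Yule-Walker equations for an AR(p) process read, in matrix form,
  Gamma_p phi = r_p,   with   (Gamma_p)_{ij} = gamma(|i - j|),
                       (r_p)_i = gamma(i),   i,j = 1..p.
Substitute the sample gammas (Toeplitz matrix and right-hand side of size 1):
  Gamma_p = [[2.0297]]
  r_p     = [-0.2456]
With p = 1 this is the single equation gamma(0) phi_1 = gamma(1):
  phi_hat_1 = gamma(1) / gamma(0) = -0.2456 / 2.0297 = -0.1210.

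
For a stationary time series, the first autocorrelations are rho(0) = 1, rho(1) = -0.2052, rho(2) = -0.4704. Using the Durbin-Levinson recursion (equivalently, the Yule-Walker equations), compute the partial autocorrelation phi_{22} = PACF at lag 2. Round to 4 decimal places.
\phi_{22} = -0.5350

The PACF at lag k is phi_{kk}, the last component of the solution
to the Yule-Walker system G_k phi = r_k where
  (G_k)_{ij} = rho(|i - j|), (r_k)_i = rho(i), i,j = 1..k.
Equivalently, Durbin-Levinson gives phi_{kk} iteratively:
  phi_{11} = rho(1)
  phi_{kk} = [rho(k) - sum_{j=1..k-1} phi_{k-1,j} rho(k-j)]
            / [1 - sum_{j=1..k-1} phi_{k-1,j} rho(j)],
  phi_{k,j} = phi_{k-1,j} - phi_{kk} phi_{k-1,k-j},  j = 1..k-1.
Step k = 1:
  phi_11 = rho(1) = -0.2052.
Step k = 2:
  phi_22 = [rho(2) - phi_11 rho(1)] / [1 - phi_11 rho(1)] = [-0.4704 - (-0.2052)(-0.2052)] / [1 - (-0.2052)(-0.2052)]
         = -0.51250704 / 0.95789296 = -0.535.
Therefore phi_{22} = -0.5350.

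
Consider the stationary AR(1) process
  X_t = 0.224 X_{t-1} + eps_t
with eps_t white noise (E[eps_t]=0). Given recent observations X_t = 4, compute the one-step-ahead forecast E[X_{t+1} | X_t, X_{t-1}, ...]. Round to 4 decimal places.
E[X_{t+1} \mid \mathcal F_t] = 0.8960

For an AR(p) model X_t = c + sum_i phi_i X_{t-i} + eps_t, the
one-step-ahead conditional mean is
  E[X_{t+1} | X_t, ...] = c + sum_i phi_i X_{t+1-i}.
Substitute known values:
  E[X_{t+1} | ...] = (0.224) * (4)
                   = 0.8960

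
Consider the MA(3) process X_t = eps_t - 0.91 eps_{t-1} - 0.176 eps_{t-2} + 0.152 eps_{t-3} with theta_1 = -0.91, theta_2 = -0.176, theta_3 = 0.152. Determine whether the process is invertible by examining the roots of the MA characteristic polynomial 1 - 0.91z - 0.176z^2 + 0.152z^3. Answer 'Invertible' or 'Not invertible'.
\text{Invertible}

The MA(q) characteristic polynomial is P(z) = 1 - 0.91z - 0.176z^2 + 0.152z^3.
Invertibility requires all roots to lie outside the unit circle, i.e. |z| > 1 for every root.
Degree 3: look for a simple real root z0 first, then factor out (1 - z/z0) and solve the remaining quadratic.
Testing z0 = 2.5: P(2.5) = 1 + (-0.91)(2.5) + (-0.176)(2.5)^2 + (0.152)(2.5)^3
  = 1 + (-2.275) + (-1.1) + (2.375) = 0.  So z_0 = 2.5 is a root, |z_0| = 2.5.
Divide out the factor (1 - 0.4 z) = (1 - z/z0) (since 1/z0 = 0.4):
  P(z) = (1 - 0.4 z)(1 + (-0.51) z + (-0.38) z^2)
  [check: z-coef -0.51 - (0.4) = -0.91; z^2-coef -0.38 - (0.4)(-0.51) = -0.176; z^3-coef -(0.4)(-0.38) = 0.152.]
Remaining roots from the quadratic factor 1 + (-0.51) z + (-0.38) z^2:
  Set 1 + (-0.51) z + (-0.38) z^2 = 0, i.e. a z^2 + b z + c = 0 with a = -0.38, b = -0.51, c = 1.
  Discriminant D = b^2 - 4ac = (-0.51)^2 - 4*(-0.38)*1 = 0.2601 - (-1.52) = 1.7801.
  D >= 0, so the roots are real: z = (-b +/- sqrt(D)) / (2a) = (0.51 +/- 1.334204) / (-0.76).
    z_1 = (0.51 + 1.334204) / (-0.76) = -2.4266,   |z_1| = 2.4266.
    z_2 = (0.51 - 1.334204) / (-0.76) = 1.0845,   |z_2| = 1.0845.
Moduli of all roots: 2.5000, 2.4266, 1.0845.
All moduli strictly greater than 1? Yes.
Verdict: Invertible.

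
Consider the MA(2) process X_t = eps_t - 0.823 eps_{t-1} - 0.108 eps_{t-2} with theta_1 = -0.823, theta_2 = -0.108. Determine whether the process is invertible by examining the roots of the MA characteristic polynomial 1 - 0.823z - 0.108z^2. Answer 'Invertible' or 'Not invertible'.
\text{Invertible}

The MA(q) characteristic polynomial is P(z) = 1 - 0.823z - 0.108z^2.
Invertibility requires all roots to lie outside the unit circle, i.e. |z| > 1 for every root.
Set 1 + (-0.823) z + (-0.108) z^2 = 0, i.e. a z^2 + b z + c = 0 with a = -0.108, b = -0.823, c = 1.
Discriminant D = b^2 - 4ac = (-0.823)^2 - 4*(-0.108)*1 = 0.677329 - (-0.432) = 1.109329.
D >= 0, so the roots are real: z = (-b +/- sqrt(D)) / (2a) = (0.823 +/- 1.053247) / (-0.216).
  z_1 = (0.823 + 1.053247) / (-0.216) = -8.6863,   |z_1| = 8.6863.
  z_2 = (0.823 - 1.053247) / (-0.216) = 1.066,   |z_2| = 1.066.
Moduli of all roots: 8.6863, 1.0660.
All moduli strictly greater than 1? Yes.
Verdict: Invertible.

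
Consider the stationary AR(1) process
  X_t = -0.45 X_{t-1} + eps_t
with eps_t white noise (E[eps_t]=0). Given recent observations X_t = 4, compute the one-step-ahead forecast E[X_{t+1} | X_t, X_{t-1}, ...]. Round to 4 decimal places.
E[X_{t+1} \mid \mathcal F_t] = -1.8000

For an AR(p) model X_t = c + sum_i phi_i X_{t-i} + eps_t, the
one-step-ahead conditional mean is
  E[X_{t+1} | X_t, ...] = c + sum_i phi_i X_{t+1-i}.
Substitute known values:
  E[X_{t+1} | ...] = (-0.45) * (4)
                   = -1.8000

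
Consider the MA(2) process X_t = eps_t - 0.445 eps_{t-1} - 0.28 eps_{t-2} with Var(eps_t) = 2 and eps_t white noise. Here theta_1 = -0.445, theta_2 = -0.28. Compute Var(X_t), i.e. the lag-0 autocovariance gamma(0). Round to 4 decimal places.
\gamma(0) = 2.5529

For an MA(q) process X_t = eps_t + sum_i theta_i eps_{t-i} with
Var(eps_t) = sigma^2, the variance is
  gamma(0) = sigma^2 * (1 + sum_i theta_i^2).
  sum_i theta_i^2 = (-0.445)^2 + (-0.28)^2 = 0.198025 + 0.0784 = 0.276425.
  gamma(0) = 2 * (1 + 0.276425) = 2 * 1.276425 = 2.55285, which rounds to 2.5529.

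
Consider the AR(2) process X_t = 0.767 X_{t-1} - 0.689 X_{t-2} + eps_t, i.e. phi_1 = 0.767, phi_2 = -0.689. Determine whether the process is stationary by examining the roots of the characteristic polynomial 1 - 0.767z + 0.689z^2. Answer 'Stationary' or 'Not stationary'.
\text{Stationary}

The AR(p) characteristic polynomial is P(z) = 1 - 0.767z + 0.689z^2.
Stationarity requires all roots to lie outside the unit circle, i.e. |z| > 1 for every root.
Set 1 + (-0.767) z + (0.689) z^2 = 0, i.e. a z^2 + b z + c = 0 with a = 0.689, b = -0.767, c = 1.
Discriminant D = b^2 - 4ac = (-0.767)^2 - 4*(0.689)*1 = 0.588289 - (2.756) = -2.167711.
D < 0, so the roots are the complex-conjugate pair z = (-b +/- i sqrt(-D)) / (2a) = 0.5566 +/- 1.0684i.
For a conjugate pair |z|^2 = z * conj(z) = (product of roots) = c/a = 1/(0.689) = 1.451379, so |z| = sqrt(1.451379) = 1.2047 for both roots.
Moduli of all roots: 1.2047, 1.2047.
All moduli strictly greater than 1? Yes.
Verdict: Stationary.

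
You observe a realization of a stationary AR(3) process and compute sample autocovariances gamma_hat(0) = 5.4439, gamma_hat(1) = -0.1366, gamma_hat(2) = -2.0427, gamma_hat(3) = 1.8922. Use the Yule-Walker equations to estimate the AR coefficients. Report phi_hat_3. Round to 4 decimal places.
\hat\phi_{3} = 0.3790

The Yule-Walker equations for an AR(p) process read, in matrix form,
  Gamma_p phi = r_p,   with   (Gamma_p)_{ij} = gamma(|i - j|),
                       (r_p)_i = gamma(i),   i,j = 1..p.
Substitute the sample gammas (Toeplitz matrix and right-hand side of size 3):
  Gamma_p = [[5.4439, -0.1366, -2.0427], [-0.1366, 5.4439, -0.1366], [-2.0427, -0.1366, 5.4439]]
  r_p     = [-0.1366, -2.0427, 1.8922]
Written out (R1..R3):
  (R1) 5.4439 phi_1 - 0.1366 phi_2 - 2.0427 phi_3 = -0.1366
  (R2) -0.1366 phi_1 + 5.4439 phi_2 - 0.1366 phi_3 = -2.0427
  (R3) -2.0427 phi_1 - 0.1366 phi_2 + 5.4439 phi_3 = 1.8922
Gaussian elimination:
  R2 <- R2 - (-0.1366/5.4439) R1 = R2 - (-0.025092) R1:  5.440472 phi_2 - 0.187856 phi_3 = -2.046128
  R3 <- R3 - (-2.0427/5.4439) R1 = R3 - (-0.375227) R1:  -0.187856 phi_2 + 4.677423 phi_3 = 1.840944
  R3 <- R3 - (-0.187856/5.440472) R2 = R3 - (-0.034529) R2:  4.670937 phi_3 = 1.770292
Back-substitution:
  phi_hat_3 = 1.770292 / 4.670937 = 0.379002
  phi_hat_2 = (-2.046128 - (-0.187856)(0.379002)) / 5.440472 = -0.363007
  phi_hat_1 = (-0.1366 - (-0.1366)(-0.363007) - (-2.0427)(0.379002)) / 5.4439 = 0.108011
So phi_hat = [0.1080, -0.3630, 0.3790].
Therefore phi_hat_3 = 0.3790.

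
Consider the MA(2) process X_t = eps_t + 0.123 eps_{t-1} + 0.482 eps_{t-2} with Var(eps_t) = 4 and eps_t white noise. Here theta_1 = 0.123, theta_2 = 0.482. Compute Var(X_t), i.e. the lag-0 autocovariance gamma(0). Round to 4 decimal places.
\gamma(0) = 4.9898

For an MA(q) process X_t = eps_t + sum_i theta_i eps_{t-i} with
Var(eps_t) = sigma^2, the variance is
  gamma(0) = sigma^2 * (1 + sum_i theta_i^2).
  sum_i theta_i^2 = (0.123)^2 + (0.482)^2 = 0.015129 + 0.232324 = 0.247453.
  gamma(0) = 4 * (1 + 0.247453) = 4 * 1.247453 = 4.989812, which rounds to 4.9898.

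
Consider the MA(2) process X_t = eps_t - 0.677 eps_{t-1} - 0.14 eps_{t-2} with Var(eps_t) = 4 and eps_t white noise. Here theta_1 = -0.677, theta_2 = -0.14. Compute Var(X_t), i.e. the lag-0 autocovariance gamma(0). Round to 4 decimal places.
\gamma(0) = 5.9117

For an MA(q) process X_t = eps_t + sum_i theta_i eps_{t-i} with
Var(eps_t) = sigma^2, the variance is
  gamma(0) = sigma^2 * (1 + sum_i theta_i^2).
  sum_i theta_i^2 = (-0.677)^2 + (-0.14)^2 = 0.458329 + 0.0196 = 0.477929.
  gamma(0) = 4 * (1 + 0.477929) = 4 * 1.477929 = 5.911716, which rounds to 5.9117.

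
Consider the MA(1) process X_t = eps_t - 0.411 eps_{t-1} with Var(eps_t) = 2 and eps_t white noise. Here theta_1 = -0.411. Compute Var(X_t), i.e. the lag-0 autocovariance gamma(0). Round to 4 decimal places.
\gamma(0) = 2.3378

For an MA(q) process X_t = eps_t + sum_i theta_i eps_{t-i} with
Var(eps_t) = sigma^2, the variance is
  gamma(0) = sigma^2 * (1 + sum_i theta_i^2).
  sum_i theta_i^2 = (-0.411)^2 = 0.168921.
  gamma(0) = 2 * (1 + 0.168921) = 2 * 1.168921 = 2.337842, which rounds to 2.3378.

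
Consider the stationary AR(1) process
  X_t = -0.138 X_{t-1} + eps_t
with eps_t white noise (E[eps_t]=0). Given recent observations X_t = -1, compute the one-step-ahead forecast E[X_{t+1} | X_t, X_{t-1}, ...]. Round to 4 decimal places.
E[X_{t+1} \mid \mathcal F_t] = 0.1380

For an AR(p) model X_t = c + sum_i phi_i X_{t-i} + eps_t, the
one-step-ahead conditional mean is
  E[X_{t+1} | X_t, ...] = c + sum_i phi_i X_{t+1-i}.
Substitute known values:
  E[X_{t+1} | ...] = (-0.138) * (-1)
                   = 0.1380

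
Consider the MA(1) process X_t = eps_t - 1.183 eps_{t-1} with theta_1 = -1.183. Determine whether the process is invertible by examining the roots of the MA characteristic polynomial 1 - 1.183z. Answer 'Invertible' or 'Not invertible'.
\text{Not invertible}

The MA(q) characteristic polynomial is P(z) = 1 - 1.183z.
Invertibility requires all roots to lie outside the unit circle, i.e. |z| > 1 for every root.
This is linear in z: 1 + (-1.183) z = 0  =>  z = -1/(-1.183) = 0.845309,  |z| = 0.845309.
Moduli of all roots: 0.8453.
All moduli strictly greater than 1? No.
Verdict: Not invertible.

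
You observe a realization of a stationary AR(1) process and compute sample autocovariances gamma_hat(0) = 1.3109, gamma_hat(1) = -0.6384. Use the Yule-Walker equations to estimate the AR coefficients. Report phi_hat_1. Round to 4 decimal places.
\hat\phi_{1} = -0.4870

The Yule-Walker equations for an AR(p) process read, in matrix form,
  Gamma_p phi = r_p,   with   (Gamma_p)_{ij} = gamma(|i - j|),
                       (r_p)_i = gamma(i),   i,j = 1..p.
Substitute the sample gammas (Toeplitz matrix and right-hand side of size 1):
  Gamma_p = [[1.3109]]
  r_p     = [-0.6384]
With p = 1 this is the single equation gamma(0) phi_1 = gamma(1):
  phi_hat_1 = gamma(1) / gamma(0) = -0.6384 / 1.3109 = -0.4870.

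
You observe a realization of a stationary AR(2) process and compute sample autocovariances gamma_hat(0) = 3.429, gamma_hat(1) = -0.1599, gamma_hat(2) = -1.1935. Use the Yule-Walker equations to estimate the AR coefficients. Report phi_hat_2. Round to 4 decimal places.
\hat\phi_{2} = -0.3510

The Yule-Walker equations for an AR(p) process read, in matrix form,
  Gamma_p phi = r_p,   with   (Gamma_p)_{ij} = gamma(|i - j|),
                       (r_p)_i = gamma(i),   i,j = 1..p.
Substitute the sample gammas (Toeplitz matrix and right-hand side of size 2):
  Gamma_p = [[3.429, -0.1599], [-0.1599, 3.429]]
  r_p     = [-0.1599, -1.1935]
Written out:
  3.429 phi_1 - 0.1599 phi_2 = -0.1599
  -0.1599 phi_1 + 3.429 phi_2 = -1.1935
Solve by Cramer's rule:
  det = gamma(0)^2 - gamma(1)^2 = (3.429)^2 - (-0.1599)^2 = 11.758041 - 0.02556801 = 11.73247299
  phi_hat_1 = [gamma(1) gamma(0) - gamma(1) gamma(2)] / det = [(-0.1599)(3.429) - (-0.1599)(-1.1935)] / 11.73247299 = -0.73913775 / 11.73247299 = -0.063
  phi_hat_2 = [gamma(0) gamma(2) - gamma(1)^2] / det = [(3.429)(-1.1935) - (-0.1599)^2] / 11.73247299 = -4.11807951 / 11.73247299 = -0.351
So phi_hat = [-0.0630, -0.3510].
Therefore phi_hat_2 = -0.3510.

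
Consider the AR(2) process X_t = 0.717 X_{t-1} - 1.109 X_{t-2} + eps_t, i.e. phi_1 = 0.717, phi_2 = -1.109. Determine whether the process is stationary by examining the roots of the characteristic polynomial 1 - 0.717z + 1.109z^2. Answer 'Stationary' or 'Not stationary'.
\text{Not stationary}

The AR(p) characteristic polynomial is P(z) = 1 - 0.717z + 1.109z^2.
Stationarity requires all roots to lie outside the unit circle, i.e. |z| > 1 for every root.
Set 1 + (-0.717) z + (1.109) z^2 = 0, i.e. a z^2 + b z + c = 0 with a = 1.109, b = -0.717, c = 1.
Discriminant D = b^2 - 4ac = (-0.717)^2 - 4*(1.109)*1 = 0.514089 - (4.436) = -3.921911.
D < 0, so the roots are the complex-conjugate pair z = (-b +/- i sqrt(-D)) / (2a) = 0.3233 +/- 0.8929i.
For a conjugate pair |z|^2 = z * conj(z) = (product of roots) = c/a = 1/(1.109) = 0.901713, so |z| = sqrt(0.901713) = 0.9496 for both roots.
Moduli of all roots: 0.9496, 0.9496.
All moduli strictly greater than 1? No.
Verdict: Not stationary.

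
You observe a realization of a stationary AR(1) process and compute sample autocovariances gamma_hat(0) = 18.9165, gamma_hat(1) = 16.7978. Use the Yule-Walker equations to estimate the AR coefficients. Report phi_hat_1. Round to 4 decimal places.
\hat\phi_{1} = 0.8880

The Yule-Walker equations for an AR(p) process read, in matrix form,
  Gamma_p phi = r_p,   with   (Gamma_p)_{ij} = gamma(|i - j|),
                       (r_p)_i = gamma(i),   i,j = 1..p.
Substitute the sample gammas (Toeplitz matrix and right-hand side of size 1):
  Gamma_p = [[18.9165]]
  r_p     = [16.7978]
With p = 1 this is the single equation gamma(0) phi_1 = gamma(1):
  phi_hat_1 = gamma(1) / gamma(0) = 16.7978 / 18.9165 = 0.8880.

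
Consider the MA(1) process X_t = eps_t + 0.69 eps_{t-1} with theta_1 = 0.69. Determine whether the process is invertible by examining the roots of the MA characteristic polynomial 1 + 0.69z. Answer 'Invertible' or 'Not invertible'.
\text{Invertible}

The MA(q) characteristic polynomial is P(z) = 1 + 0.69z.
Invertibility requires all roots to lie outside the unit circle, i.e. |z| > 1 for every root.
This is linear in z: 1 + (0.69) z = 0  =>  z = -1/(0.69) = -1.449275,  |z| = 1.449275.
Moduli of all roots: 1.4493.
All moduli strictly greater than 1? Yes.
Verdict: Invertible.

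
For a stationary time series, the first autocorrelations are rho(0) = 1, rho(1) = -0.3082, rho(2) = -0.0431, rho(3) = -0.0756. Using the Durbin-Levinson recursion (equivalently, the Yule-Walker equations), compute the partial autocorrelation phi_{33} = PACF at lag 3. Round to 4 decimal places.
\phi_{33} = -0.1560

The PACF at lag k is phi_{kk}, the last component of the solution
to the Yule-Walker system G_k phi = r_k where
  (G_k)_{ij} = rho(|i - j|), (r_k)_i = rho(i), i,j = 1..k.
Equivalently, Durbin-Levinson gives phi_{kk} iteratively:
  phi_{11} = rho(1)
  phi_{kk} = [rho(k) - sum_{j=1..k-1} phi_{k-1,j} rho(k-j)]
            / [1 - sum_{j=1..k-1} phi_{k-1,j} rho(j)],
  phi_{k,j} = phi_{k-1,j} - phi_{kk} phi_{k-1,k-j},  j = 1..k-1.
Step k = 1:
  phi_11 = rho(1) = -0.3082.
Step k = 2:
  phi_22 = [rho(2) - phi_11 rho(1)] / [1 - phi_11 rho(1)] = [-0.0431 - (-0.3082)(-0.3082)] / [1 - (-0.3082)(-0.3082)]
         = -0.13808724 / 0.90501276 = -0.15258.
  Update: phi_21 = phi_11 - phi_22 phi_11 = -0.3082 - (-0.15258)(-0.3082) = -0.355225.
Step k = 3:
  phi_33 = [rho(3) - phi_21 rho(2) - phi_22 rho(1)] / [1 - phi_21 rho(1) - phi_22 rho(2)]
    numerator   = -0.0756 - (-0.355225)(-0.0431) - (-0.15258)(-0.3082) = -0.1379355
    denominator = 1 - (-0.355225)(-0.3082) - (-0.15258)(-0.0431) = 0.88394335
  phi_33 = -0.1379355 / 0.88394335 = -0.156.
Therefore phi_{33} = -0.1560.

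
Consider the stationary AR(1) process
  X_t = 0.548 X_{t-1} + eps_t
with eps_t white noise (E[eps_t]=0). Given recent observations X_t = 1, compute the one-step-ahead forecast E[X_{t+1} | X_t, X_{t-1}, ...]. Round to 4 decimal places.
E[X_{t+1} \mid \mathcal F_t] = 0.5480

For an AR(p) model X_t = c + sum_i phi_i X_{t-i} + eps_t, the
one-step-ahead conditional mean is
  E[X_{t+1} | X_t, ...] = c + sum_i phi_i X_{t+1-i}.
Substitute known values:
  E[X_{t+1} | ...] = (0.548) * (1)
                   = 0.5480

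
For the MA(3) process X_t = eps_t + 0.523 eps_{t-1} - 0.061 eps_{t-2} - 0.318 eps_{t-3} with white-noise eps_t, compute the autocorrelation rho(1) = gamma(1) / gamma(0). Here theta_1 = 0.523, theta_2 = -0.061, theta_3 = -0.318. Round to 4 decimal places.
\rho(1) = 0.3704

For an MA(q) process with theta_0 = 1, the autocovariance is
  gamma(k) = sigma^2 * sum_{i=0..q-k} theta_i * theta_{i+k},
and rho(k) = gamma(k) / gamma(0). Sigma^2 cancels.
  numerator   = (1)*(0.523) + (0.523)*(-0.061) + (-0.061)*(-0.318) = 0.510495.
  denominator = (1)^2 + (0.523)^2 + (-0.061)^2 + (-0.318)^2 = 1.378374.
  rho(1) = 0.510495 / 1.378374 = 0.3704.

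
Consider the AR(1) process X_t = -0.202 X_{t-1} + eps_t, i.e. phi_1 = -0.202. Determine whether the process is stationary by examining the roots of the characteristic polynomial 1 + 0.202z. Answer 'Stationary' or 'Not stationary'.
\text{Stationary}

The AR(p) characteristic polynomial is P(z) = 1 + 0.202z.
Stationarity requires all roots to lie outside the unit circle, i.e. |z| > 1 for every root.
This is linear in z: 1 + (0.202) z = 0  =>  z = -1/(0.202) = -4.950495,  |z| = 4.950495.
Moduli of all roots: 4.9505.
All moduli strictly greater than 1? Yes.
Verdict: Stationary.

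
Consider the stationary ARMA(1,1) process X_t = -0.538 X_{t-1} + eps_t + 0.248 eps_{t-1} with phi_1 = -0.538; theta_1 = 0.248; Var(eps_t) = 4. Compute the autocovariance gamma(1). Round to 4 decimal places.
\gamma(1) = -1.4147

Multiply the model equation by X_{t-k} and take expectations. With theta_0 = psi_0 = 1 and psi_j the MA(infinity) weights, this gives
  gamma(k) - sum_i phi_i gamma(k-i) = c_k,
  c_k = sigma^2 * sum_{j=k..q} theta_j psi_{j-k}   (c_k = 0 for k > q),
using gamma(-m) = gamma(m).
psi-weights needed (psi_j = theta_j + sum_i phi_i psi_{j-i}):
  psi_1 = theta_1 + phi_1 = 0.248 + (-0.538) = -0.29
Right-hand sides:
  c_0 = sigma^2 (1 + theta_1 psi_1) = 4 * (1 + (0.248)(-0.29)) = 4 * 0.92808 = 3.71232
  c_1 = sigma^2 theta_1 = 4 * (0.248) = 0.992
  c_2 = 0
Equations for k = 0 and k = 1 (AR order 1):
  gamma(0) = phi_1 gamma(1) + c_0
  gamma(1) = phi_1 gamma(0) + c_1
Substituting the second into the first: gamma(0) (1 - phi_1^2) = c_0 + phi_1 c_1, so
  gamma(0) = (c_0 + phi_1 c_1) / (1 - phi_1^2) = (3.71232 + (-0.538)(0.992)) / (1 - (-0.538)^2) = 3.178624 / 0.710556 = 4.473432.
  gamma(1) = phi_1 gamma(0) + c_1 = (-0.538)(4.473432) + (0.992) = -1.414706.
Therefore gamma(1) = -1.4147 (to 4 decimal places).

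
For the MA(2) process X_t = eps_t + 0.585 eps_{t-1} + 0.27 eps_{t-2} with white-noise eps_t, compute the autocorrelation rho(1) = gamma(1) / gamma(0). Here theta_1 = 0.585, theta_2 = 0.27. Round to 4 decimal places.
\rho(1) = 0.5250

For an MA(q) process with theta_0 = 1, the autocovariance is
  gamma(k) = sigma^2 * sum_{i=0..q-k} theta_i * theta_{i+k},
and rho(k) = gamma(k) / gamma(0). Sigma^2 cancels.
  numerator   = (1)*(0.585) + (0.585)*(0.27) = 0.74295.
  denominator = (1)^2 + (0.585)^2 + (0.27)^2 = 1.415125.
  rho(1) = 0.74295 / 1.415125 = 0.5250.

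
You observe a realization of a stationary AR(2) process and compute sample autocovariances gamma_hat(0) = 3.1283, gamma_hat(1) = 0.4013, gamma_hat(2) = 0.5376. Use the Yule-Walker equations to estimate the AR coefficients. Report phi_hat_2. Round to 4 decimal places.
\hat\phi_{2} = 0.1580

The Yule-Walker equations for an AR(p) process read, in matrix form,
  Gamma_p phi = r_p,   with   (Gamma_p)_{ij} = gamma(|i - j|),
                       (r_p)_i = gamma(i),   i,j = 1..p.
Substitute the sample gammas (Toeplitz matrix and right-hand side of size 2):
  Gamma_p = [[3.1283, 0.4013], [0.4013, 3.1283]]
  r_p     = [0.4013, 0.5376]
Written out:
  3.1283 phi_1 + 0.4013 phi_2 = 0.4013
  0.4013 phi_1 + 3.1283 phi_2 = 0.5376
Solve by Cramer's rule:
  det = gamma(0)^2 - gamma(1)^2 = (3.1283)^2 - (0.4013)^2 = 9.78626089 - 0.16104169 = 9.6252192
  phi_hat_1 = [gamma(1) gamma(0) - gamma(1) gamma(2)] / det = [(0.4013)(3.1283) - (0.4013)(0.5376)] / 9.6252192 = 1.03964791 / 9.6252192 = 0.108
  phi_hat_2 = [gamma(0) gamma(2) - gamma(1)^2] / det = [(3.1283)(0.5376) - (0.4013)^2] / 9.6252192 = 1.52073239 / 9.6252192 = 0.158
So phi_hat = [0.1080, 0.1580].
Therefore phi_hat_2 = 0.1580.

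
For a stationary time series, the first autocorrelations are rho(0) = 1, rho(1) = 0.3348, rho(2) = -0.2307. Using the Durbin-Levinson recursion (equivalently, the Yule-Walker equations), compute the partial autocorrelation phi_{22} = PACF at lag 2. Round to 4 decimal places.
\phi_{22} = -0.3861

The PACF at lag k is phi_{kk}, the last component of the solution
to the Yule-Walker system G_k phi = r_k where
  (G_k)_{ij} = rho(|i - j|), (r_k)_i = rho(i), i,j = 1..k.
Equivalently, Durbin-Levinson gives phi_{kk} iteratively:
  phi_{11} = rho(1)
  phi_{kk} = [rho(k) - sum_{j=1..k-1} phi_{k-1,j} rho(k-j)]
            / [1 - sum_{j=1..k-1} phi_{k-1,j} rho(j)],
  phi_{k,j} = phi_{k-1,j} - phi_{kk} phi_{k-1,k-j},  j = 1..k-1.
Step k = 1:
  phi_11 = rho(1) = 0.3348.
Step k = 2:
  phi_22 = [rho(2) - phi_11 rho(1)] / [1 - phi_11 rho(1)] = [-0.2307 - (0.3348)(0.3348)] / [1 - (0.3348)(0.3348)]
         = -0.34279104 / 0.88790896 = -0.3861.
Therefore phi_{22} = -0.3861.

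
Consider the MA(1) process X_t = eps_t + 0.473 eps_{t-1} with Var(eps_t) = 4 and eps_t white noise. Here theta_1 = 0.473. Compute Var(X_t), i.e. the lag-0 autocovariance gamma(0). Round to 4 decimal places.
\gamma(0) = 4.8949

For an MA(q) process X_t = eps_t + sum_i theta_i eps_{t-i} with
Var(eps_t) = sigma^2, the variance is
  gamma(0) = sigma^2 * (1 + sum_i theta_i^2).
  sum_i theta_i^2 = (0.473)^2 = 0.223729.
  gamma(0) = 4 * (1 + 0.223729) = 4 * 1.223729 = 4.894916, which rounds to 4.8949.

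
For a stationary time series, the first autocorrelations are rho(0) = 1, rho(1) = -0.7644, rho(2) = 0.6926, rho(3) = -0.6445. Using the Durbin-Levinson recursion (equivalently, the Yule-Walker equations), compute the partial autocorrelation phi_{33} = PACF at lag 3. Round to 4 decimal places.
\phi_{33} = -0.1390

The PACF at lag k is phi_{kk}, the last component of the solution
to the Yule-Walker system G_k phi = r_k where
  (G_k)_{ij} = rho(|i - j|), (r_k)_i = rho(i), i,j = 1..k.
Equivalently, Durbin-Levinson gives phi_{kk} iteratively:
  phi_{11} = rho(1)
  phi_{kk} = [rho(k) - sum_{j=1..k-1} phi_{k-1,j} rho(k-j)]
            / [1 - sum_{j=1..k-1} phi_{k-1,j} rho(j)],
  phi_{k,j} = phi_{k-1,j} - phi_{kk} phi_{k-1,k-j},  j = 1..k-1.
Step k = 1:
  phi_11 = rho(1) = -0.7644.
Step k = 2:
  phi_22 = [rho(2) - phi_11 rho(1)] / [1 - phi_11 rho(1)] = [0.6926 - (-0.7644)(-0.7644)] / [1 - (-0.7644)(-0.7644)]
         = 0.10829264 / 0.41569264 = 0.260511.
  Update: phi_21 = phi_11 - phi_22 phi_11 = -0.7644 - (0.260511)(-0.7644) = -0.565265.
Step k = 3:
  phi_33 = [rho(3) - phi_21 rho(2) - phi_22 rho(1)] / [1 - phi_21 rho(1) - phi_22 rho(2)]
    numerator   = -0.6445 - (-0.565265)(0.6926) - (0.260511)(-0.7644) = -0.05386251
    denominator = 1 - (-0.565265)(-0.7644) - (0.260511)(0.6926) = 0.38748118
  phi_33 = -0.05386251 / 0.38748118 = -0.139.
Therefore phi_{33} = -0.1390.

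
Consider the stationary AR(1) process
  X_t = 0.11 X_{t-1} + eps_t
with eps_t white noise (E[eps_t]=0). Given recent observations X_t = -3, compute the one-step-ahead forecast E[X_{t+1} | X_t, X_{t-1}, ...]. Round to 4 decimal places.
E[X_{t+1} \mid \mathcal F_t] = -0.3300

For an AR(p) model X_t = c + sum_i phi_i X_{t-i} + eps_t, the
one-step-ahead conditional mean is
  E[X_{t+1} | X_t, ...] = c + sum_i phi_i X_{t+1-i}.
Substitute known values:
  E[X_{t+1} | ...] = (0.11) * (-3)
                   = -0.3300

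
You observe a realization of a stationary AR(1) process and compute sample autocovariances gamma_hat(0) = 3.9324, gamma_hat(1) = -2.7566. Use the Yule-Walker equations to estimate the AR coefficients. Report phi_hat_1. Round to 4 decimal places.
\hat\phi_{1} = -0.7010

The Yule-Walker equations for an AR(p) process read, in matrix form,
  Gamma_p phi = r_p,   with   (Gamma_p)_{ij} = gamma(|i - j|),
                       (r_p)_i = gamma(i),   i,j = 1..p.
Substitute the sample gammas (Toeplitz matrix and right-hand side of size 1):
  Gamma_p = [[3.9324]]
  r_p     = [-2.7566]
With p = 1 this is the single equation gamma(0) phi_1 = gamma(1):
  phi_hat_1 = gamma(1) / gamma(0) = -2.7566 / 3.9324 = -0.7010.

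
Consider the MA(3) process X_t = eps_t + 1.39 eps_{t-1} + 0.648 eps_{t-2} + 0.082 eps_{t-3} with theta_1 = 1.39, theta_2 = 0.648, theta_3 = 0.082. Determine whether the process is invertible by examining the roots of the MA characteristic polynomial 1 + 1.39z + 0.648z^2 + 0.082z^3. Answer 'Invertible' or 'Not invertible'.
\text{Invertible}

The MA(q) characteristic polynomial is P(z) = 1 + 1.39z + 0.648z^2 + 0.082z^3.
Invertibility requires all roots to lie outside the unit circle, i.e. |z| > 1 for every root.
Degree 3: look for a simple real root z0 first, then factor out (1 - z/z0) and solve the remaining quadratic.
Testing z0 = -5: P(-5) = 1 + (1.39)(-5) + (0.648)(-5)^2 + (0.082)(-5)^3
  = 1 + (-6.95) + (16.2) + (-10.25) = 0.  So z_0 = -5 is a root, |z_0| = 5.
Divide out the factor (1 + 0.2 z) = (1 - z/z0) (since 1/z0 = -0.2):
  P(z) = (1 + 0.2 z)(1 + (1.19) z + (0.41) z^2)
  [check: z-coef 1.19 - (-0.2) = 1.39; z^2-coef 0.41 - (-0.2)(1.19) = 0.648; z^3-coef -(-0.2)(0.41) = 0.082.]
Remaining roots from the quadratic factor 1 + (1.19) z + (0.41) z^2:
  Set 1 + (1.19) z + (0.41) z^2 = 0, i.e. a z^2 + b z + c = 0 with a = 0.41, b = 1.19, c = 1.
  Discriminant D = b^2 - 4ac = (1.19)^2 - 4*(0.41)*1 = 1.4161 - (1.64) = -0.2239.
  D < 0, so the roots are the complex-conjugate pair z = (-b +/- i sqrt(-D)) / (2a) = -1.4512 +/- 0.577i.
  For a conjugate pair |z|^2 = z * conj(z) = (product of roots) = c/a = 1/(0.41) = 2.439024, so |z| = sqrt(2.439024) = 1.5617 for both roots.
Moduli of all roots: 5.0000, 1.5617, 1.5617.
All moduli strictly greater than 1? Yes.
Verdict: Invertible.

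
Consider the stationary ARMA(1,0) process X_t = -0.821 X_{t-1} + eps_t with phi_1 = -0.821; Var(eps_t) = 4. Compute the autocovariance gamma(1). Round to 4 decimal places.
\gamma(1) = -10.0749

Multiply the model equation by X_{t-k} and take expectations. With theta_0 = psi_0 = 1 and psi_j the MA(infinity) weights, this gives
  gamma(k) - sum_i phi_i gamma(k-i) = c_k,
  c_k = sigma^2 * sum_{j=k..q} theta_j psi_{j-k}   (c_k = 0 for k > q),
using gamma(-m) = gamma(m).
Pure AR (q = 0): c_0 = sigma^2 = 4, c_k = 0 for k >= 1.
Equations for k = 0 and k = 1 (AR order 1):
  gamma(0) = phi_1 gamma(1) + c_0
  gamma(1) = phi_1 gamma(0) + c_1
Substituting the second into the first: gamma(0) (1 - phi_1^2) = c_0 + phi_1 c_1, so
  gamma(0) = c_0 / (1 - phi_1^2) = 4 / (1 - (-0.821)^2) = 4 / 0.325959 = 12.271482.
  gamma(1) = phi_1 gamma(0) = (-0.821)(12.271482) = -10.074887.
Therefore gamma(1) = -10.0749 (to 4 decimal places).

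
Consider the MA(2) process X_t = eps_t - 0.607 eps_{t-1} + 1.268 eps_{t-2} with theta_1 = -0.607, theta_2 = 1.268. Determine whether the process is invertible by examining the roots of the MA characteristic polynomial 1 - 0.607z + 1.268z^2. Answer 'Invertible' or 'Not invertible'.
\text{Not invertible}

The MA(q) characteristic polynomial is P(z) = 1 - 0.607z + 1.268z^2.
Invertibility requires all roots to lie outside the unit circle, i.e. |z| > 1 for every root.
Set 1 + (-0.607) z + (1.268) z^2 = 0, i.e. a z^2 + b z + c = 0 with a = 1.268, b = -0.607, c = 1.
Discriminant D = b^2 - 4ac = (-0.607)^2 - 4*(1.268)*1 = 0.368449 - (5.072) = -4.703551.
D < 0, so the roots are the complex-conjugate pair z = (-b +/- i sqrt(-D)) / (2a) = 0.2394 +/- 0.8552i.
For a conjugate pair |z|^2 = z * conj(z) = (product of roots) = c/a = 1/(1.268) = 0.788644, so |z| = sqrt(0.788644) = 0.8881 for both roots.
Moduli of all roots: 0.8881, 0.8881.
All moduli strictly greater than 1? No.
Verdict: Not invertible.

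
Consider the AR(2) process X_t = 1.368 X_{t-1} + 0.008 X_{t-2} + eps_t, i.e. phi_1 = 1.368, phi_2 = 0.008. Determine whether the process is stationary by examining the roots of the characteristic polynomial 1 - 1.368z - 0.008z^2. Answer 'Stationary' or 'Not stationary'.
\text{Not stationary}

The AR(p) characteristic polynomial is P(z) = 1 - 1.368z - 0.008z^2.
Stationarity requires all roots to lie outside the unit circle, i.e. |z| > 1 for every root.
Set 1 + (-1.368) z + (-0.008) z^2 = 0, i.e. a z^2 + b z + c = 0 with a = -0.008, b = -1.368, c = 1.
Discriminant D = b^2 - 4ac = (-1.368)^2 - 4*(-0.008)*1 = 1.871424 - (-0.032) = 1.903424.
D >= 0, so the roots are real: z = (-b +/- sqrt(D)) / (2a) = (1.368 +/- 1.379646) / (-0.016).
  z_1 = (1.368 + 1.379646) / (-0.016) = -171.7279,   |z_1| = 171.7279.
  z_2 = (1.368 - 1.379646) / (-0.016) = 0.7279,   |z_2| = 0.7279.
Moduli of all roots: 171.7279, 0.7279.
All moduli strictly greater than 1? No.
Verdict: Not stationary.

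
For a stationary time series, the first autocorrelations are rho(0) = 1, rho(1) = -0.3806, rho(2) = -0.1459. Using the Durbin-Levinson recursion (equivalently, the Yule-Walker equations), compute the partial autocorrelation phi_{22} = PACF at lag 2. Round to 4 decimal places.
\phi_{22} = -0.3400

The PACF at lag k is phi_{kk}, the last component of the solution
to the Yule-Walker system G_k phi = r_k where
  (G_k)_{ij} = rho(|i - j|), (r_k)_i = rho(i), i,j = 1..k.
Equivalently, Durbin-Levinson gives phi_{kk} iteratively:
  phi_{11} = rho(1)
  phi_{kk} = [rho(k) - sum_{j=1..k-1} phi_{k-1,j} rho(k-j)]
            / [1 - sum_{j=1..k-1} phi_{k-1,j} rho(j)],
  phi_{k,j} = phi_{k-1,j} - phi_{kk} phi_{k-1,k-j},  j = 1..k-1.
Step k = 1:
  phi_11 = rho(1) = -0.3806.
Step k = 2:
  phi_22 = [rho(2) - phi_11 rho(1)] / [1 - phi_11 rho(1)] = [-0.1459 - (-0.3806)(-0.3806)] / [1 - (-0.3806)(-0.3806)]
         = -0.29075636 / 0.85514364 = -0.34.
Therefore phi_{22} = -0.3400.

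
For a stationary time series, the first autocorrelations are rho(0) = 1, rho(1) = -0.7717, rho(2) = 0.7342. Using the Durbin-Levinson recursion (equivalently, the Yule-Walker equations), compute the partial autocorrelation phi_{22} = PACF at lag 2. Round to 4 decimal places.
\phi_{22} = 0.3429

The PACF at lag k is phi_{kk}, the last component of the solution
to the Yule-Walker system G_k phi = r_k where
  (G_k)_{ij} = rho(|i - j|), (r_k)_i = rho(i), i,j = 1..k.
Equivalently, Durbin-Levinson gives phi_{kk} iteratively:
  phi_{11} = rho(1)
  phi_{kk} = [rho(k) - sum_{j=1..k-1} phi_{k-1,j} rho(k-j)]
            / [1 - sum_{j=1..k-1} phi_{k-1,j} rho(j)],
  phi_{k,j} = phi_{k-1,j} - phi_{kk} phi_{k-1,k-j},  j = 1..k-1.
Step k = 1:
  phi_11 = rho(1) = -0.7717.
Step k = 2:
  phi_22 = [rho(2) - phi_11 rho(1)] / [1 - phi_11 rho(1)] = [0.7342 - (-0.7717)(-0.7717)] / [1 - (-0.7717)(-0.7717)]
         = 0.13867911 / 0.40447911 = 0.3429.
Therefore phi_{22} = 0.3429.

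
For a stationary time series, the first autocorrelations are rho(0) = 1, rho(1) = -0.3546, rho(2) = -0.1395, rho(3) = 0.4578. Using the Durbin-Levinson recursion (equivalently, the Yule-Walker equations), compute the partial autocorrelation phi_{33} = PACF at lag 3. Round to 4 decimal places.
\phi_{33} = 0.3600

The PACF at lag k is phi_{kk}, the last component of the solution
to the Yule-Walker system G_k phi = r_k where
  (G_k)_{ij} = rho(|i - j|), (r_k)_i = rho(i), i,j = 1..k.
Equivalently, Durbin-Levinson gives phi_{kk} iteratively:
  phi_{11} = rho(1)
  phi_{kk} = [rho(k) - sum_{j=1..k-1} phi_{k-1,j} rho(k-j)]
            / [1 - sum_{j=1..k-1} phi_{k-1,j} rho(j)],
  phi_{k,j} = phi_{k-1,j} - phi_{kk} phi_{k-1,k-j},  j = 1..k-1.
Step k = 1:
  phi_11 = rho(1) = -0.3546.
Step k = 2:
  phi_22 = [rho(2) - phi_11 rho(1)] / [1 - phi_11 rho(1)] = [-0.1395 - (-0.3546)(-0.3546)] / [1 - (-0.3546)(-0.3546)]
         = -0.26524116 / 0.87425884 = -0.30339.
  Update: phi_21 = phi_11 - phi_22 phi_11 = -0.3546 - (-0.30339)(-0.3546) = -0.462182.
Step k = 3:
  phi_33 = [rho(3) - phi_21 rho(2) - phi_22 rho(1)] / [1 - phi_21 rho(1) - phi_22 rho(2)]
    numerator   = 0.4578 - (-0.462182)(-0.1395) - (-0.30339)(-0.3546) = 0.28574361
    denominator = 1 - (-0.462182)(-0.3546) - (-0.30339)(-0.1395) = 0.79378739
  phi_33 = 0.28574361 / 0.79378739 = 0.36.
Therefore phi_{33} = 0.3600.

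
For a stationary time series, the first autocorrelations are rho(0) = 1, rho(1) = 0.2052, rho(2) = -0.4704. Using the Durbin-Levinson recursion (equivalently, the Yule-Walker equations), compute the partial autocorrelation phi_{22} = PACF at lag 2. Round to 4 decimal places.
\phi_{22} = -0.5350

The PACF at lag k is phi_{kk}, the last component of the solution
to the Yule-Walker system G_k phi = r_k where
  (G_k)_{ij} = rho(|i - j|), (r_k)_i = rho(i), i,j = 1..k.
Equivalently, Durbin-Levinson gives phi_{kk} iteratively:
  phi_{11} = rho(1)
  phi_{kk} = [rho(k) - sum_{j=1..k-1} phi_{k-1,j} rho(k-j)]
            / [1 - sum_{j=1..k-1} phi_{k-1,j} rho(j)],
  phi_{k,j} = phi_{k-1,j} - phi_{kk} phi_{k-1,k-j},  j = 1..k-1.
Step k = 1:
  phi_11 = rho(1) = 0.2052.
Step k = 2:
  phi_22 = [rho(2) - phi_11 rho(1)] / [1 - phi_11 rho(1)] = [-0.4704 - (0.2052)(0.2052)] / [1 - (0.2052)(0.2052)]
         = -0.51250704 / 0.95789296 = -0.535.
Therefore phi_{22} = -0.5350.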